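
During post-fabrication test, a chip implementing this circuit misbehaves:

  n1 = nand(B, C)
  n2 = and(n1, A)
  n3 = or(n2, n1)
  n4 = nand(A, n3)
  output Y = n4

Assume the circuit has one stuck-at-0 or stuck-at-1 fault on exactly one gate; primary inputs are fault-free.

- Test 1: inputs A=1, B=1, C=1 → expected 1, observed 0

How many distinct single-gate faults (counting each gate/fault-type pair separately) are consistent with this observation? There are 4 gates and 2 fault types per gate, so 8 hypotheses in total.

4

Fault-free: n1=0, n2=0, n3=0, n4=1 → 1. Observed 0.
  n1 stuck-at-0: output 1 ✗
  n1 stuck-at-1: output 0 ✓
  n2 stuck-at-0: output 1 ✗
  n2 stuck-at-1: output 0 ✓
  n3 stuck-at-0: output 1 ✗
  n3 stuck-at-1: output 0 ✓
  n4 stuck-at-0: output 0 ✓
  n4 stuck-at-1: output 1 ✗
Consistent faults: {n1 stuck-at-1, n2 stuck-at-1, n3 stuck-at-1, n4 stuck-at-0} — 4 in all.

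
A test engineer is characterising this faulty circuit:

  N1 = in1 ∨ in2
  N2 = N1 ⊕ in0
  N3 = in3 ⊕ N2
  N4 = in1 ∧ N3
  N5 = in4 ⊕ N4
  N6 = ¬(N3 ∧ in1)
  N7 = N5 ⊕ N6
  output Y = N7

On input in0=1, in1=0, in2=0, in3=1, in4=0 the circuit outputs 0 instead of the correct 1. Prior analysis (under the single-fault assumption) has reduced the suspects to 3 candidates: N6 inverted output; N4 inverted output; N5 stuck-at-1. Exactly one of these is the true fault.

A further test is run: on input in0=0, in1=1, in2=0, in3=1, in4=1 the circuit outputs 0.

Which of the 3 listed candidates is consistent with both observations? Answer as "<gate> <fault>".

N5 stuck-at-1

Evaluate each candidate on input in0=0, in1=1, in2=0, in3=1, in4=1:
  N6 inverted output: N1=1, N2=1, N3=0, N4=0, N5=1, N6=0 [inverted output], N7=1 → 1 — eliminated
  N4 inverted output: N1=1, N2=1, N3=0, N4=1 [inverted output], N5=0, N6=1, N7=1 → 1 — eliminated
  N5 stuck-at-1: N1=1, N2=1, N3=0, N4=0, N5=1 [stuck-at-1], N6=1, N7=0 → 0 — matches
Only N5 stuck-at-1 reproduces the observed 0.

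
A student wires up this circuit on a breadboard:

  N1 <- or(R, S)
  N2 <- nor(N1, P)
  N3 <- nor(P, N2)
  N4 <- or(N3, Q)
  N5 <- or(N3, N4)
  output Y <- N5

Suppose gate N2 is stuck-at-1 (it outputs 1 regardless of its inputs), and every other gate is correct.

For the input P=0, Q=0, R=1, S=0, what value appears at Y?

Propagate with N2 forced: N1=1, N2=1 [stuck-at-1], N3=0, N4=0, N5=0.
So Y = 0. (Without the fault it would be 1.)

0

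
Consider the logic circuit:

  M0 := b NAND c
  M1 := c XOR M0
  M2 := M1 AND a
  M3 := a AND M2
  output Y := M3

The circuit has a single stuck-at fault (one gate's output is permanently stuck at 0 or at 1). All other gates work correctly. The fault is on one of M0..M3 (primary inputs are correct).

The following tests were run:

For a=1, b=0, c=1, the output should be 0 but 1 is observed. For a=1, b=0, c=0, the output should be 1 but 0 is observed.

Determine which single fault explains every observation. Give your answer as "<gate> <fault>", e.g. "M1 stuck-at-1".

Fault-free values for test 1 (a=1, b=0, c=1): M0=1, M1=0, M2=0, M3=0, giving Y=0. Observed 1.
Test 1: faults giving observed 1 are {M0 stuck-at-0, M1 stuck-at-1, M2 stuck-at-1, M3 stuck-at-1}.
Test 2 (a=1, b=0, c=0): fault-free M0=1, M1=1, M2=1, M3=1 → 1; observed 0. Eliminates M1 stuck-at-1, M2 stuck-at-1, M3 stuck-at-1.
Only M0 stuck-at-0 is consistent with every test.

M0 stuck-at-0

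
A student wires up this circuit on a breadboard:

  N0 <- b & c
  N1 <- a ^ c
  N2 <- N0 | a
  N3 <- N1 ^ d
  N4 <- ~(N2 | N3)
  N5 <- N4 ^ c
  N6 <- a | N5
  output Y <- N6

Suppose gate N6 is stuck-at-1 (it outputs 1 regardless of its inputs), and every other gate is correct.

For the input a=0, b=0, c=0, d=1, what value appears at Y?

1

Propagate with N6 forced: N0=0, N1=0, N2=0, N3=1, N4=0, N5=0, N6=1 [stuck-at-1].
So Y = 1. (Without the fault it would be 0.)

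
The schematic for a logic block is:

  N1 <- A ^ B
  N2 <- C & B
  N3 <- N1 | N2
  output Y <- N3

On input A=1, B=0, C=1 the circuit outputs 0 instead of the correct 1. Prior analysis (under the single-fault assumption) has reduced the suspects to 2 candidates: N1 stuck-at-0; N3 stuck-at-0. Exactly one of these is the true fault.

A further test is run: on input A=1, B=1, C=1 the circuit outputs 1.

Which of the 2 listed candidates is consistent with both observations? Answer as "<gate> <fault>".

N1 stuck-at-0

Evaluate each candidate on input A=1, B=1, C=1:
  N1 stuck-at-0: N1=0 [stuck-at-0], N2=1, N3=1 → 1 — matches
  N3 stuck-at-0: N1=0, N2=1, N3=0 [stuck-at-0] → 0 — eliminated
Only N1 stuck-at-0 reproduces the observed 1.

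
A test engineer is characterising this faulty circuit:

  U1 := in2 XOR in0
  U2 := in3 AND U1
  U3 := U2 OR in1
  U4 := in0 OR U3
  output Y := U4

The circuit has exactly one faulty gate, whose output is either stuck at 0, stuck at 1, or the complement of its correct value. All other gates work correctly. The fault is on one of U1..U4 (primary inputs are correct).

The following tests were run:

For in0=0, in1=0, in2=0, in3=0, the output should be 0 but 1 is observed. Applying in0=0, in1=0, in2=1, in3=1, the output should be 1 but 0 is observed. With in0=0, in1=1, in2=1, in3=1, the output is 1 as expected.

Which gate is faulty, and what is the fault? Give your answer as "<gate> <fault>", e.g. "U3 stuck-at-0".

Fault-free values for test 1 (in0=0, in1=0, in2=0, in3=0): U1=0, U2=0, U3=0, U4=0, giving Y=0. Observed 1.
Test 1: faults giving observed 1 are {U2 stuck-at-1, U2 inverted output, U3 stuck-at-1, U3 inverted output, U4 stuck-at-1, U4 inverted output}.
Test 2 (in0=0, in1=0, in2=1, in3=1): fault-free U1=1, U2=1, U3=1, U4=1 → 1; observed 0. Eliminates U2 stuck-at-1, U3 stuck-at-1, U4 stuck-at-1.
Test 3 (in0=0, in1=1, in2=1, in3=1): fault-free U1=1, U2=1, U3=1, U4=1 → 1; observed 1. Eliminates U3 inverted output, U4 inverted output.
Only U2 inverted output is consistent with every test.

U2 inverted output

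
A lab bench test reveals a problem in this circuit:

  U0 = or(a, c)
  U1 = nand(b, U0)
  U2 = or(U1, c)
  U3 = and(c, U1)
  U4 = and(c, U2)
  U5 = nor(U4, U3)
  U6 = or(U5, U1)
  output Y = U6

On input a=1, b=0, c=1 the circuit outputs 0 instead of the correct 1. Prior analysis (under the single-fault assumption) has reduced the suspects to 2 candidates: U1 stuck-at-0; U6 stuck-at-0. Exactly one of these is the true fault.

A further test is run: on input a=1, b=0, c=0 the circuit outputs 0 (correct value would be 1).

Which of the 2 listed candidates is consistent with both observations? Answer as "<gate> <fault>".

U6 stuck-at-0

Evaluate each candidate on input a=1, b=0, c=0:
  U1 stuck-at-0: U0=1, U1=0 [stuck-at-0], U2=0, U3=0, U4=0, U5=1, U6=1 → 1 — eliminated
  U6 stuck-at-0: U0=1, U1=1, U2=1, U3=0, U4=0, U5=1, U6=0 [stuck-at-0] → 0 — matches
Only U6 stuck-at-0 reproduces the observed 0.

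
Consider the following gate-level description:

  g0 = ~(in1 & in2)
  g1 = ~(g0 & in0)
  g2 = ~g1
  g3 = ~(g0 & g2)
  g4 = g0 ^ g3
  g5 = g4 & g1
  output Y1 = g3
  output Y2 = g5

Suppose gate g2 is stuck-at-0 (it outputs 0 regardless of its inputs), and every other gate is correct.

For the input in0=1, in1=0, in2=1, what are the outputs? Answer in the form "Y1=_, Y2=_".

Y1=1, Y2=0

Propagate with g2 forced: g0=1, g1=0, g2=0 [stuck-at-0], g3=1, g4=0, g5=0.
So the outputs are Y1=1, Y2=0. (Without the fault they would be Y1=0, Y2=0.)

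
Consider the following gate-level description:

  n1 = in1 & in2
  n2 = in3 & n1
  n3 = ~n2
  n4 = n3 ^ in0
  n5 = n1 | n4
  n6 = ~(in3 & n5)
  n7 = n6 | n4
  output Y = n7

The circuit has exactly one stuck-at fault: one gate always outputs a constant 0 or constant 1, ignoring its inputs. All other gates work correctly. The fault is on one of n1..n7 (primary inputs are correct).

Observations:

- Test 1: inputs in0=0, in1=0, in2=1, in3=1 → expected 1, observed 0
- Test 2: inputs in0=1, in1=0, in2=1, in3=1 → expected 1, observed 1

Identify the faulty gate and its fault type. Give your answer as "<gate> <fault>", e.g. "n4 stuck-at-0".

n1 stuck-at-1

Fault-free values for test 1 (in0=0, in1=0, in2=1, in3=1): n1=0, n2=0, n3=1, n4=1, n5=1, n6=0, n7=1, giving Y=1. Observed 0.
Test 1: faults giving observed 0 are {n1 stuck-at-1, n7 stuck-at-0}.
Test 2 (in0=1, in1=0, in2=1, in3=1): fault-free n1=0, n2=0, n3=1, n4=0, n5=0, n6=1, n7=1 → 1; observed 1. Eliminates n7 stuck-at-0.
Only n1 stuck-at-1 is consistent with every test.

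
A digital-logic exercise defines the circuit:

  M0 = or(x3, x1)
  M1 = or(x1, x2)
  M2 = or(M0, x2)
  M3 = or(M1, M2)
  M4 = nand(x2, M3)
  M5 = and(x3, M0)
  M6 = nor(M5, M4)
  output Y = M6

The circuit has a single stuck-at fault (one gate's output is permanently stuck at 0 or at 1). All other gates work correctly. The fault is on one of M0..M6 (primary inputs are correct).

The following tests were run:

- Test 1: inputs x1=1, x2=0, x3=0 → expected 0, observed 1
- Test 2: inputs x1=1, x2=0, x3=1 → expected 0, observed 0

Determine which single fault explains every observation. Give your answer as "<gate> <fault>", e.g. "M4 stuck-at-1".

M4 stuck-at-0

Fault-free values for test 1 (x1=1, x2=0, x3=0): M0=1, M1=1, M2=1, M3=1, M4=1, M5=0, M6=0, giving Y=0. Observed 1.
Test 1: faults giving observed 1 are {M4 stuck-at-0, M6 stuck-at-1}.
Test 2 (x1=1, x2=0, x3=1): fault-free M0=1, M1=1, M2=1, M3=1, M4=1, M5=1, M6=0 → 0; observed 0. Eliminates M6 stuck-at-1.
Only M4 stuck-at-0 is consistent with every test.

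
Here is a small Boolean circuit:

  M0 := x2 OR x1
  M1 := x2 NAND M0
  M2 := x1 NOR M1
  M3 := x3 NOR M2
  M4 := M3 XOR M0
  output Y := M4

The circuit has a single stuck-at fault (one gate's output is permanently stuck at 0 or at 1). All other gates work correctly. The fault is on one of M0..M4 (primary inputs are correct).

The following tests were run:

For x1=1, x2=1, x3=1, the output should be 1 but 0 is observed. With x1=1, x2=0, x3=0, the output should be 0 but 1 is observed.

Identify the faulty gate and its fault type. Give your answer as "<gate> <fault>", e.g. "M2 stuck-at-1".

M0 stuck-at-0

Fault-free values for test 1 (x1=1, x2=1, x3=1): M0=1, M1=0, M2=0, M3=0, M4=1, giving Y=1. Observed 0.
Test 1: faults giving observed 0 are {M0 stuck-at-0, M3 stuck-at-1, M4 stuck-at-0}.
Test 2 (x1=1, x2=0, x3=0): fault-free M0=1, M1=1, M2=0, M3=1, M4=0 → 0; observed 1. Eliminates M3 stuck-at-1, M4 stuck-at-0.
Only M0 stuck-at-0 is consistent with every test.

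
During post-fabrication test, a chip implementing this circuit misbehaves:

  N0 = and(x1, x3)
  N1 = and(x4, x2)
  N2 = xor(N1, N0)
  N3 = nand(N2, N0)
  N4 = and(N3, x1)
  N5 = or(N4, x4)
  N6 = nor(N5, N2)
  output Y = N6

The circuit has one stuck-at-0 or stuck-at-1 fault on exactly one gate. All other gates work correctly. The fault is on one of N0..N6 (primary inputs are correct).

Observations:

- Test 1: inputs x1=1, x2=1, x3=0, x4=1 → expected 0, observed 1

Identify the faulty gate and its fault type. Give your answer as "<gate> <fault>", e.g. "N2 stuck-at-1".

Fault-free values for test 1 (x1=1, x2=1, x3=0, x4=1): N0=0, N1=1, N2=1, N3=1, N4=1, N5=1, N6=0, giving Y=0. Observed 1.
Test 1: faults giving observed 1 are {N6 stuck-at-1}.
Only N6 stuck-at-1 is consistent with every test.

N6 stuck-at-1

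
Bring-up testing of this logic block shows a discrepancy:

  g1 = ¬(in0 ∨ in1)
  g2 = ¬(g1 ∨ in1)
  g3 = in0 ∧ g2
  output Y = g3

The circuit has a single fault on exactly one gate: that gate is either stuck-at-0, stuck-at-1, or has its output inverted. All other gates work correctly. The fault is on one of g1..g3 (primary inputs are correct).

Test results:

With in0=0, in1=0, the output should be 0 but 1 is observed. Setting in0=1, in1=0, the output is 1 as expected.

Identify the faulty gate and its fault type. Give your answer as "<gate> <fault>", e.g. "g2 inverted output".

Fault-free values for test 1 (in0=0, in1=0): g1=1, g2=0, g3=0, giving Y=0. Observed 1.
Test 1: faults giving observed 1 are {g3 stuck-at-1, g3 inverted output}.
Test 2 (in0=1, in1=0): fault-free g1=0, g2=1, g3=1 → 1; observed 1. Eliminates g3 inverted output.
Only g3 stuck-at-1 is consistent with every test.

g3 stuck-at-1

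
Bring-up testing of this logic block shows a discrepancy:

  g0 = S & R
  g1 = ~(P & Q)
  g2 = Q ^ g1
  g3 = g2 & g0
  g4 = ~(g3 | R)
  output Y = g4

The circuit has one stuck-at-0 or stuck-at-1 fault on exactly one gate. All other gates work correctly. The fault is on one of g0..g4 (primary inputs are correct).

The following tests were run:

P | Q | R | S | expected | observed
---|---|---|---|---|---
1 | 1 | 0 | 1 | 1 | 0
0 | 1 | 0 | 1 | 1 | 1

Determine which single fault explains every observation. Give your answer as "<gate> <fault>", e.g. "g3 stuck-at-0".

g0 stuck-at-1

Fault-free values for test 1 (P=1, Q=1, R=0, S=1): g0=0, g1=0, g2=1, g3=0, g4=1, giving Y=1. Observed 0.
Test 1: faults giving observed 0 are {g0 stuck-at-1, g3 stuck-at-1, g4 stuck-at-0}.
Test 2 (P=0, Q=1, R=0, S=1): fault-free g0=0, g1=1, g2=0, g3=0, g4=1 → 1; observed 1. Eliminates g3 stuck-at-1, g4 stuck-at-0.
Only g0 stuck-at-1 is consistent with every test.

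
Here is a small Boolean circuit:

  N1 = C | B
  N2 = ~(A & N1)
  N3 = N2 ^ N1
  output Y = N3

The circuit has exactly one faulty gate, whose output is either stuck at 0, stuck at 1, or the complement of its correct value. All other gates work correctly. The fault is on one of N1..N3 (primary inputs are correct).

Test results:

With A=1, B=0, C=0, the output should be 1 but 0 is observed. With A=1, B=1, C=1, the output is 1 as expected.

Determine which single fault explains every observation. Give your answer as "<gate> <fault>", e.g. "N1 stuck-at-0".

Fault-free values for test 1 (A=1, B=0, C=0): N1=0, N2=1, N3=1, giving Y=1. Observed 0.
Test 1: faults giving observed 0 are {N2 stuck-at-0, N2 inverted output, N3 stuck-at-0, N3 inverted output}.
Test 2 (A=1, B=1, C=1): fault-free N1=1, N2=0, N3=1 → 1; observed 1. Eliminates N2 inverted output, N3 stuck-at-0, N3 inverted output.
Only N2 stuck-at-0 is consistent with every test.

N2 stuck-at-0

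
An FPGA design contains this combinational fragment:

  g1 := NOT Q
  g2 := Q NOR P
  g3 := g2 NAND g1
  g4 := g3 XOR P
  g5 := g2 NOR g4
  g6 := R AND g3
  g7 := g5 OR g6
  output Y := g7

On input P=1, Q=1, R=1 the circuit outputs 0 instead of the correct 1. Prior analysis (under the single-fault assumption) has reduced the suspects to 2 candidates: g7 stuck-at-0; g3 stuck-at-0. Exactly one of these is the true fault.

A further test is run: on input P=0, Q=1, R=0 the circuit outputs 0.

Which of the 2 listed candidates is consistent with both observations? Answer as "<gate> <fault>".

Evaluate each candidate on input P=0, Q=1, R=0:
  g7 stuck-at-0: g1=0, g2=0, g3=1, g4=1, g5=0, g6=0, g7=0 [stuck-at-0] → 0 — matches
  g3 stuck-at-0: g1=0, g2=0, g3=0 [stuck-at-0], g4=0, g5=1, g6=0, g7=1 → 1 — eliminated
Only g7 stuck-at-0 reproduces the observed 0.

g7 stuck-at-0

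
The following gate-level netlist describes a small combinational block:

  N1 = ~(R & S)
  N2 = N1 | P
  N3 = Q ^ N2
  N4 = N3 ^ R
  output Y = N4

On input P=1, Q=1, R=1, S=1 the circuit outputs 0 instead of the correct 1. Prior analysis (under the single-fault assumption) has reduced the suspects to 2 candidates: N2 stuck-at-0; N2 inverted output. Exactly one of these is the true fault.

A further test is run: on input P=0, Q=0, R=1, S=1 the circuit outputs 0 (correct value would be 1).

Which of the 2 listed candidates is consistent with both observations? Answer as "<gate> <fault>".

Evaluate each candidate on input P=0, Q=0, R=1, S=1:
  N2 stuck-at-0: N1=0, N2=0 [stuck-at-0], N3=0, N4=1 → 1 — eliminated
  N2 inverted output: N1=0, N2=1 [inverted output], N3=1, N4=0 → 0 — matches
Only N2 inverted output reproduces the observed 0.

N2 inverted output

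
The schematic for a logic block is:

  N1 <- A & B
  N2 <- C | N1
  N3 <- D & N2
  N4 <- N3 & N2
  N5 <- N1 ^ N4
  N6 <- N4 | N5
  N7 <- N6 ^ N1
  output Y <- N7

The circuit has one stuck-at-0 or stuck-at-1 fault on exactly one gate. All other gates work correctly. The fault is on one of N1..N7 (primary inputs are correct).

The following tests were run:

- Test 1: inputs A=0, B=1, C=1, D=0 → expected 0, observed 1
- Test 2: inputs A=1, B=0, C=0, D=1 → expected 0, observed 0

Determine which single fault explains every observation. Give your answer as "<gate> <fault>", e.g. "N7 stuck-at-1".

Fault-free values for test 1 (A=0, B=1, C=1, D=0): N1=0, N2=1, N3=0, N4=0, N5=0, N6=0, N7=0, giving Y=0. Observed 1.
Test 1: faults giving observed 1 are {N3 stuck-at-1, N4 stuck-at-1, N5 stuck-at-1, N6 stuck-at-1, N7 stuck-at-1}.
Test 2 (A=1, B=0, C=0, D=1): fault-free N1=0, N2=0, N3=0, N4=0, N5=0, N6=0, N7=0 → 0; observed 0. Eliminates N4 stuck-at-1, N5 stuck-at-1, N6 stuck-at-1, N7 stuck-at-1.
Only N3 stuck-at-1 is consistent with every test.

N3 stuck-at-1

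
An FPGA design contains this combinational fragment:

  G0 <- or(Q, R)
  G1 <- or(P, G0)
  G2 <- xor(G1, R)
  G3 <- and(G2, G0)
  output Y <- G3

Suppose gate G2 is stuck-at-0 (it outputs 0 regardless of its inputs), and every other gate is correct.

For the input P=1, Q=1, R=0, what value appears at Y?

Propagate with G2 forced: G0=1, G1=1, G2=0 [stuck-at-0], G3=0.
So Y = 0. (Without the fault it would be 1.)

0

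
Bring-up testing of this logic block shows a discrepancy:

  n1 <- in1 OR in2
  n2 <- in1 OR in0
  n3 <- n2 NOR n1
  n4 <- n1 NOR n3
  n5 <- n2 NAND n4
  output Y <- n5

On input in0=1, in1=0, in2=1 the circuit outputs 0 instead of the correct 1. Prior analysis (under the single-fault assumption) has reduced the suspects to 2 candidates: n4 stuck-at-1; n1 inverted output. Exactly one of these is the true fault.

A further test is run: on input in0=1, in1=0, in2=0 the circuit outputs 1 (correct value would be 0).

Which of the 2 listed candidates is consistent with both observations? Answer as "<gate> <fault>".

n1 inverted output

Evaluate each candidate on input in0=1, in1=0, in2=0:
  n4 stuck-at-1: n1=0, n2=1, n3=0, n4=1 [stuck-at-1], n5=0 → 0 — eliminated
  n1 inverted output: n1=1 [inverted output], n2=1, n3=0, n4=0, n5=1 → 1 — matches
Only n1 inverted output reproduces the observed 1.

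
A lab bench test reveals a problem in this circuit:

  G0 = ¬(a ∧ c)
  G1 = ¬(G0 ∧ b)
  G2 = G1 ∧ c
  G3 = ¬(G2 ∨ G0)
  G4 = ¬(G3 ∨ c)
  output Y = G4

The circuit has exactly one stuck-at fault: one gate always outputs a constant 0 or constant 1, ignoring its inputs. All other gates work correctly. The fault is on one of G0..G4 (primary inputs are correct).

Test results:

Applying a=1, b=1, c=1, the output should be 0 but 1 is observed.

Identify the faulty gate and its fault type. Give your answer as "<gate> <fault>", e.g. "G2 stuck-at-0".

Fault-free values for test 1 (a=1, b=1, c=1): G0=0, G1=1, G2=1, G3=0, G4=0, giving Y=0. Observed 1.
Test 1: faults giving observed 1 are {G4 stuck-at-1}.
Only G4 stuck-at-1 is consistent with every test.

G4 stuck-at-1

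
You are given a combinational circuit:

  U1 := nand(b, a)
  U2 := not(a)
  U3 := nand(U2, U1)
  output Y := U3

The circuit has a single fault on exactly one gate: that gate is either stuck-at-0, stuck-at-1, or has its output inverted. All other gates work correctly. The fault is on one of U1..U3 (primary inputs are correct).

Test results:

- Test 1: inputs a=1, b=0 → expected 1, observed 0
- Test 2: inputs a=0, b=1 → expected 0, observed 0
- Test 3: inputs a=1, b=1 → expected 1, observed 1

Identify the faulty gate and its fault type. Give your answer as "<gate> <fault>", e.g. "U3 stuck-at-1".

U2 stuck-at-1

Fault-free values for test 1 (a=1, b=0): U1=1, U2=0, U3=1, giving Y=1. Observed 0.
Test 1: faults giving observed 0 are {U2 stuck-at-1, U2 inverted output, U3 stuck-at-0, U3 inverted output}.
Test 2 (a=0, b=1): fault-free U1=1, U2=1, U3=0 → 0; observed 0. Eliminates U2 inverted output, U3 inverted output.
Test 3 (a=1, b=1): fault-free U1=0, U2=0, U3=1 → 1; observed 1. Eliminates U3 stuck-at-0.
Only U2 stuck-at-1 is consistent with every test.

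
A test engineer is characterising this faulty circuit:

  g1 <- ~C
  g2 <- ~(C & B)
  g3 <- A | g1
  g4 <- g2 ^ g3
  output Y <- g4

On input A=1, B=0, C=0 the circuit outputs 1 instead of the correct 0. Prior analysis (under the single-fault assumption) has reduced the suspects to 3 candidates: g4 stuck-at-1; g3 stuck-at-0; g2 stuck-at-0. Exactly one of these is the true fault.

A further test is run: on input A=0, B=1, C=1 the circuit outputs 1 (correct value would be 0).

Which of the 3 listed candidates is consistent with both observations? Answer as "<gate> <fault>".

Evaluate each candidate on input A=0, B=1, C=1:
  g4 stuck-at-1: g1=0, g2=0, g3=0, g4=1 [stuck-at-1] → 1 — matches
  g3 stuck-at-0: g1=0, g2=0, g3=0 [stuck-at-0], g4=0 → 0 — eliminated
  g2 stuck-at-0: g1=0, g2=0 [stuck-at-0], g3=0, g4=0 → 0 — eliminated
Only g4 stuck-at-1 reproduces the observed 1.

g4 stuck-at-1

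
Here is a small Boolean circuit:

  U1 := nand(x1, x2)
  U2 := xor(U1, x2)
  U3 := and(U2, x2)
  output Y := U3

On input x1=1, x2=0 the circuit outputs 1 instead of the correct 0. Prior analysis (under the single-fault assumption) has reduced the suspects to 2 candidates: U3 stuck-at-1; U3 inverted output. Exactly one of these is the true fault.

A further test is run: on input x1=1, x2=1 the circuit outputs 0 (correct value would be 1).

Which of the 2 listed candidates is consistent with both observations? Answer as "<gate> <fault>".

U3 inverted output

Evaluate each candidate on input x1=1, x2=1:
  U3 stuck-at-1: U1=0, U2=1, U3=1 [stuck-at-1] → 1 — eliminated
  U3 inverted output: U1=0, U2=1, U3=0 [inverted output] → 0 — matches
Only U3 inverted output reproduces the observed 0.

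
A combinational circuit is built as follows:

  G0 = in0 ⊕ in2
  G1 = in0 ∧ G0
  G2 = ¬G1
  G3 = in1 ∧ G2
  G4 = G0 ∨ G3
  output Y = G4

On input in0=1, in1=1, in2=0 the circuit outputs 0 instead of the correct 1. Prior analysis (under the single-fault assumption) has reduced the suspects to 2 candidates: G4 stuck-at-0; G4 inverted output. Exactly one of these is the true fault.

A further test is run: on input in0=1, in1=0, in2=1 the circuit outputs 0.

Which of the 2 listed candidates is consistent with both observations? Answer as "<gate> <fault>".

Evaluate each candidate on input in0=1, in1=0, in2=1:
  G4 stuck-at-0: G0=0, G1=0, G2=1, G3=0, G4=0 [stuck-at-0] → 0 — matches
  G4 inverted output: G0=0, G1=0, G2=1, G3=0, G4=1 [inverted output] → 1 — eliminated
Only G4 stuck-at-0 reproduces the observed 0.

G4 stuck-at-0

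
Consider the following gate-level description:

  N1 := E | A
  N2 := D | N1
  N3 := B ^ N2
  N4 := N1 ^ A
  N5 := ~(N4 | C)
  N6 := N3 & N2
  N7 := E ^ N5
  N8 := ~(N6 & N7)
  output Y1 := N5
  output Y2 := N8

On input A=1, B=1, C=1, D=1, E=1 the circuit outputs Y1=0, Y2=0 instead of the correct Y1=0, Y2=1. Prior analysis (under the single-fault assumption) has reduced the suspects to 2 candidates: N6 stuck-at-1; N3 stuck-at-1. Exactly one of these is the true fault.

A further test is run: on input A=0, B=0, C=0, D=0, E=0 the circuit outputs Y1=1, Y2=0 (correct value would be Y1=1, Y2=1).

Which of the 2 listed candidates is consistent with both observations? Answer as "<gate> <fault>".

N6 stuck-at-1

Evaluate each candidate on input A=0, B=0, C=0, D=0, E=0:
  N6 stuck-at-1: N1=0, N2=0, N3=0, N4=0, N5=1, N6=1 [stuck-at-1], N7=1, N8=0 → Y1=1, Y2=0 — matches
  N3 stuck-at-1: N1=0, N2=0, N3=1 [stuck-at-1], N4=0, N5=1, N6=0, N7=1, N8=1 → Y1=1, Y2=1 — eliminated
Only N6 stuck-at-1 reproduces the observed Y1=1, Y2=0.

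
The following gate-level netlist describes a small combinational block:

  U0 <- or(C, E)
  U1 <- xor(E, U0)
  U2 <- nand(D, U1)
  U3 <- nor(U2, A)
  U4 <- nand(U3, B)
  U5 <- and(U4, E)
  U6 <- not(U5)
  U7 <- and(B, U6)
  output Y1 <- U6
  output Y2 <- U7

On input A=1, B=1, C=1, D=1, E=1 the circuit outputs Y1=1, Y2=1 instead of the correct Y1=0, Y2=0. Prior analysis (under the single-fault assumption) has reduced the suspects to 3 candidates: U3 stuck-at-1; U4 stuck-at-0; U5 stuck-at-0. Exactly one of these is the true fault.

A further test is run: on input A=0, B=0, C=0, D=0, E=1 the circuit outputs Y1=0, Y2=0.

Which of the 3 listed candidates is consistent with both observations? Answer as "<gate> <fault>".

Evaluate each candidate on input A=0, B=0, C=0, D=0, E=1:
  U3 stuck-at-1: U0=1, U1=0, U2=1, U3=1 [stuck-at-1], U4=1, U5=1, U6=0, U7=0 → Y1=0, Y2=0 — matches
  U4 stuck-at-0: U0=1, U1=0, U2=1, U3=0, U4=0 [stuck-at-0], U5=0, U6=1, U7=0 → Y1=1, Y2=0 — eliminated
  U5 stuck-at-0: U0=1, U1=0, U2=1, U3=0, U4=1, U5=0 [stuck-at-0], U6=1, U7=0 → Y1=1, Y2=0 — eliminated
Only U3 stuck-at-1 reproduces the observed Y1=0, Y2=0.

U3 stuck-at-1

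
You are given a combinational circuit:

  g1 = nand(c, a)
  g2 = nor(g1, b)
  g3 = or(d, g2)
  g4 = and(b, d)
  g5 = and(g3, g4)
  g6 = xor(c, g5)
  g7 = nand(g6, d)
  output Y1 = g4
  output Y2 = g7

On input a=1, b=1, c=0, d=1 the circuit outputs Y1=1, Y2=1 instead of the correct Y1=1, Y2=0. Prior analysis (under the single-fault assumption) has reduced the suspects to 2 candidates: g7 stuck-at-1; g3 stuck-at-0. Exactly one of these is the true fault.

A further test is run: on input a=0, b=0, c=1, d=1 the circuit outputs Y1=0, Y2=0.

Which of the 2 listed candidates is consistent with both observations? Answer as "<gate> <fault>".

g3 stuck-at-0

Evaluate each candidate on input a=0, b=0, c=1, d=1:
  g7 stuck-at-1: g1=1, g2=0, g3=1, g4=0, g5=0, g6=1, g7=1 [stuck-at-1] → Y1=0, Y2=1 — eliminated
  g3 stuck-at-0: g1=1, g2=0, g3=0 [stuck-at-0], g4=0, g5=0, g6=1, g7=0 → Y1=0, Y2=0 — matches
Only g3 stuck-at-0 reproduces the observed Y1=0, Y2=0.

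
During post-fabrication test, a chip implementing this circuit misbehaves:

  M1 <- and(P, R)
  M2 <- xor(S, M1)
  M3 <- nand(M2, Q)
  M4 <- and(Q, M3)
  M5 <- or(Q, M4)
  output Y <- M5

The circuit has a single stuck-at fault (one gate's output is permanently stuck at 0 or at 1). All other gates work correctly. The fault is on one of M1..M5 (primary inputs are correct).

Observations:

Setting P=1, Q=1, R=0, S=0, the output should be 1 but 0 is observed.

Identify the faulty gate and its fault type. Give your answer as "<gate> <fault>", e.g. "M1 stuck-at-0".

Fault-free values for test 1 (P=1, Q=1, R=0, S=0): M1=0, M2=0, M3=1, M4=1, M5=1, giving Y=1. Observed 0.
Test 1: faults giving observed 0 are {M5 stuck-at-0}.
Only M5 stuck-at-0 is consistent with every test.

M5 stuck-at-0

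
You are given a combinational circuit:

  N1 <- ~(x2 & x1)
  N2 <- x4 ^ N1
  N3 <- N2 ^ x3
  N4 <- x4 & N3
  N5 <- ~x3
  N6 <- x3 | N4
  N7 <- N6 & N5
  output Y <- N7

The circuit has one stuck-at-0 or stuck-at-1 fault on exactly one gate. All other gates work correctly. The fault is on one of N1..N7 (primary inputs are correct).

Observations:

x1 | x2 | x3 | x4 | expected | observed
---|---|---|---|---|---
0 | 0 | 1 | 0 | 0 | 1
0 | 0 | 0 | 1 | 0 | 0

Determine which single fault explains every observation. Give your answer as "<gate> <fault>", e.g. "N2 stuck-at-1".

N5 stuck-at-1

Fault-free values for test 1 (x1=0, x2=0, x3=1, x4=0): N1=1, N2=1, N3=0, N4=0, N5=0, N6=1, N7=0, giving Y=0. Observed 1.
Test 1: faults giving observed 1 are {N5 stuck-at-1, N7 stuck-at-1}.
Test 2 (x1=0, x2=0, x3=0, x4=1): fault-free N1=1, N2=0, N3=0, N4=0, N5=1, N6=0, N7=0 → 0; observed 0. Eliminates N7 stuck-at-1.
Only N5 stuck-at-1 is consistent with every test.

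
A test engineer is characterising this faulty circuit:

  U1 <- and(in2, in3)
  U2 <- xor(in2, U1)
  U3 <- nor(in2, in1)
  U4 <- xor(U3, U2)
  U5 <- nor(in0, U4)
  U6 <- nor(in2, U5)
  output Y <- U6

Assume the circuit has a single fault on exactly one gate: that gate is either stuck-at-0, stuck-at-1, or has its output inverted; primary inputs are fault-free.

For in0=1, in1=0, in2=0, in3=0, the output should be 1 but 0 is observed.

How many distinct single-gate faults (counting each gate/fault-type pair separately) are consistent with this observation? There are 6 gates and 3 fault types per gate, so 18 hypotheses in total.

Fault-free: U1=0, U2=0, U3=1, U4=1, U5=0, U6=1 → 1. Observed 0.
  U1: none of the 3 fault types match ✗
  U2: none of the 3 fault types match ✗
  U3: none of the 3 fault types match ✗
  U4: none of the 3 fault types match ✗
  U5: stuck-at-1, inverted output ✓; others ✗
  U6: stuck-at-0, inverted output ✓; others ✗
Consistent faults: {U5 stuck-at-1, U5 inverted output, U6 stuck-at-0, U6 inverted output} — 4 in all.

4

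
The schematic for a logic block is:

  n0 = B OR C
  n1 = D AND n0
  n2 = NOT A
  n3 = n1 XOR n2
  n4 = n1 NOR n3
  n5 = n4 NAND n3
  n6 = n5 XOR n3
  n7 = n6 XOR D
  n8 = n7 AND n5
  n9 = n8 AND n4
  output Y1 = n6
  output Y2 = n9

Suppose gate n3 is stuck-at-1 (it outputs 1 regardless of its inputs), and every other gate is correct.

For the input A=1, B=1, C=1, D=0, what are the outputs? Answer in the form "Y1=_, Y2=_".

Propagate with n3 forced: n0=1, n1=0, n2=0, n3=1 [stuck-at-1], n4=0, n5=1, n6=0, n7=0, n8=0, n9=0.
So the outputs are Y1=0, Y2=0. (Without the fault they would be Y1=1, Y2=1.)

Y1=0, Y2=0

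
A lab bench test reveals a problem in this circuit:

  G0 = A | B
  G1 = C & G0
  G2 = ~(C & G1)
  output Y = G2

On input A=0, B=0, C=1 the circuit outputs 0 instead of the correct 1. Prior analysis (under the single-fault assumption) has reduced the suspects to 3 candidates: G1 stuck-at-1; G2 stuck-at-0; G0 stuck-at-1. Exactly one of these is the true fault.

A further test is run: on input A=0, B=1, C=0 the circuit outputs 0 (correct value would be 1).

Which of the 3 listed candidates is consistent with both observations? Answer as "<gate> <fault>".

Evaluate each candidate on input A=0, B=1, C=0:
  G1 stuck-at-1: G0=1, G1=1 [stuck-at-1], G2=1 → 1 — eliminated
  G2 stuck-at-0: G0=1, G1=0, G2=0 [stuck-at-0] → 0 — matches
  G0 stuck-at-1: G0=1 [stuck-at-1], G1=0, G2=1 → 1 — eliminated
Only G2 stuck-at-0 reproduces the observed 0.

G2 stuck-at-0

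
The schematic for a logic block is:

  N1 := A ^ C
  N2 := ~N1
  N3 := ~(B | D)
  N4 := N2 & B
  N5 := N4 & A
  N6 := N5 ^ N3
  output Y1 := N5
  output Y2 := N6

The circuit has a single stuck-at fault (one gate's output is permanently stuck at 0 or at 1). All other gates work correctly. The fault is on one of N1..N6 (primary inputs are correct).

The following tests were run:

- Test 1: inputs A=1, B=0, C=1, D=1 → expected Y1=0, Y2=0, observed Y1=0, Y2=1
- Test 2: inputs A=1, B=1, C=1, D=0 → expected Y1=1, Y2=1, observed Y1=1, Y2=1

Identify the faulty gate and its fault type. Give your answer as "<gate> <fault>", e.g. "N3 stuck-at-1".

Fault-free values for test 1 (A=1, B=0, C=1, D=1): N1=0, N2=1, N3=0, N4=0, N5=0, N6=0, giving Y1=0, Y2=0. Observed Y1=0, Y2=1.
Test 1: faults giving observed Y1=0, Y2=1 are {N3 stuck-at-1, N6 stuck-at-1}.
Test 2 (A=1, B=1, C=1, D=0): fault-free N1=0, N2=1, N3=0, N4=1, N5=1, N6=1 → Y1=1, Y2=1; observed Y1=1, Y2=1. Eliminates N3 stuck-at-1.
Only N6 stuck-at-1 is consistent with every test.

N6 stuck-at-1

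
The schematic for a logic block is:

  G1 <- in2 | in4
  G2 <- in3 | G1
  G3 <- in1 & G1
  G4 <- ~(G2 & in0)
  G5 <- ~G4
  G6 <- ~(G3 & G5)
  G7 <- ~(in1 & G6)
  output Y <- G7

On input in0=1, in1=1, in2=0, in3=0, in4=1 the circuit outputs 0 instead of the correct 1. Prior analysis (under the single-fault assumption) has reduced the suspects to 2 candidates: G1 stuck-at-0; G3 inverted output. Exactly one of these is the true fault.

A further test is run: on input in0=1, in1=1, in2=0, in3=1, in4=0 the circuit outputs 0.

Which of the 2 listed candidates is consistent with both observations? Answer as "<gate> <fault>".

G1 stuck-at-0

Evaluate each candidate on input in0=1, in1=1, in2=0, in3=1, in4=0:
  G1 stuck-at-0: G1=0 [stuck-at-0], G2=1, G3=0, G4=0, G5=1, G6=1, G7=0 → 0 — matches
  G3 inverted output: G1=0, G2=1, G3=1 [inverted output], G4=0, G5=1, G6=0, G7=1 → 1 — eliminated
Only G1 stuck-at-0 reproduces the observed 0.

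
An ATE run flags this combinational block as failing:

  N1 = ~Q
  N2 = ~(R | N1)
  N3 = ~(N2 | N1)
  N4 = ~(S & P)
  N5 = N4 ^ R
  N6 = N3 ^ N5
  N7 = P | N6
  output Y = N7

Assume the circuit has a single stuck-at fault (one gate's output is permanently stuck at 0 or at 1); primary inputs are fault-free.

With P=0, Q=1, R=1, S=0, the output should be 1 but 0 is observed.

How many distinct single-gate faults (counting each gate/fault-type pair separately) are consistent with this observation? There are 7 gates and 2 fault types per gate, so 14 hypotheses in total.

7

Fault-free: N1=0, N2=0, N3=1, N4=1, N5=0, N6=1, N7=1 → 1. Observed 0.
  N1 stuck-at-0: output 1 ✗
  N1 stuck-at-1: output 0 ✓
  N2 stuck-at-0: output 1 ✗
  N2 stuck-at-1: output 0 ✓
  N3 stuck-at-0: output 0 ✓
  N3 stuck-at-1: output 1 ✗
  N4 stuck-at-0: output 0 ✓
  N4 stuck-at-1: output 1 ✗
  N5 stuck-at-0: output 1 ✗
  N5 stuck-at-1: output 0 ✓
  N6 stuck-at-0: output 0 ✓
  N6 stuck-at-1: output 1 ✗
  N7 stuck-at-0: output 0 ✓
  N7 stuck-at-1: output 1 ✗
Consistent faults: {N1 stuck-at-1, N2 stuck-at-1, N3 stuck-at-0, N4 stuck-at-0, N5 stuck-at-1, N6 stuck-at-0, N7 stuck-at-0} — 7 in all.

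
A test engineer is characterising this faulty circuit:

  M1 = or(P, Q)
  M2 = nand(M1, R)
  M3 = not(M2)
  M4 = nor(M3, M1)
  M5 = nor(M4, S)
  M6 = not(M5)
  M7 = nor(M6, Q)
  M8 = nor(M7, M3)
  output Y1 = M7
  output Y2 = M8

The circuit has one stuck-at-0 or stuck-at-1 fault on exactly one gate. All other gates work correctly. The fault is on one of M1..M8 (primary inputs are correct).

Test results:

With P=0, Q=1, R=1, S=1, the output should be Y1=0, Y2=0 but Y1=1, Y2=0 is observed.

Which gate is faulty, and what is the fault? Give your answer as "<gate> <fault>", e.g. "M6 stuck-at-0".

M7 stuck-at-1

Fault-free values for test 1 (P=0, Q=1, R=1, S=1): M1=1, M2=0, M3=1, M4=0, M5=0, M6=1, M7=0, M8=0, giving Y1=0, Y2=0. Observed Y1=1, Y2=0.
Test 1: faults giving observed Y1=1, Y2=0 are {M7 stuck-at-1}.
Only M7 stuck-at-1 is consistent with every test.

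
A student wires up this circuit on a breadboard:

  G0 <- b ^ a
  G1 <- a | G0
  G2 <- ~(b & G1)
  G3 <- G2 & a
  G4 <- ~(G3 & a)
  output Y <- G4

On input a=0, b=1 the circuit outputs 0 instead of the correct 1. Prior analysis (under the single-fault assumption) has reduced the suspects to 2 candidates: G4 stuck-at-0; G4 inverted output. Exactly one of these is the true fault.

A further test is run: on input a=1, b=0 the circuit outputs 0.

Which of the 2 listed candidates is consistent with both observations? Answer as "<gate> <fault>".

G4 stuck-at-0

Evaluate each candidate on input a=1, b=0:
  G4 stuck-at-0: G0=1, G1=1, G2=1, G3=1, G4=0 [stuck-at-0] → 0 — matches
  G4 inverted output: G0=1, G1=1, G2=1, G3=1, G4=1 [inverted output] → 1 — eliminated
Only G4 stuck-at-0 reproduces the observed 0.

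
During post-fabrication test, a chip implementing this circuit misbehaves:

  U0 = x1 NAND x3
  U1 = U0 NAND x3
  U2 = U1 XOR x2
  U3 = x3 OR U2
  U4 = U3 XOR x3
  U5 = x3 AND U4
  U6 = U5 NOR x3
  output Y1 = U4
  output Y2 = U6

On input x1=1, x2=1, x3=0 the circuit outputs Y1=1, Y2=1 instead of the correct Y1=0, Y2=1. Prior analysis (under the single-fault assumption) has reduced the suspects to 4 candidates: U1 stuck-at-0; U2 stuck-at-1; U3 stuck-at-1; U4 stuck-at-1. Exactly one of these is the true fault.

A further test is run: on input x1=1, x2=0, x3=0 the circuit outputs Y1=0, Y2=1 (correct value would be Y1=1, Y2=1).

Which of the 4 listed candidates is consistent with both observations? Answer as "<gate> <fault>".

U1 stuck-at-0

Evaluate each candidate on input x1=1, x2=0, x3=0:
  U1 stuck-at-0: U0=1, U1=0 [stuck-at-0], U2=0, U3=0, U4=0, U5=0, U6=1 → Y1=0, Y2=1 — matches
  U2 stuck-at-1: U0=1, U1=1, U2=1 [stuck-at-1], U3=1, U4=1, U5=0, U6=1 → Y1=1, Y2=1 — eliminated
  U3 stuck-at-1: U0=1, U1=1, U2=1, U3=1 [stuck-at-1], U4=1, U5=0, U6=1 → Y1=1, Y2=1 — eliminated
  U4 stuck-at-1: U0=1, U1=1, U2=1, U3=1, U4=1 [stuck-at-1], U5=0, U6=1 → Y1=1, Y2=1 — eliminated
Only U1 stuck-at-0 reproduces the observed Y1=0, Y2=1.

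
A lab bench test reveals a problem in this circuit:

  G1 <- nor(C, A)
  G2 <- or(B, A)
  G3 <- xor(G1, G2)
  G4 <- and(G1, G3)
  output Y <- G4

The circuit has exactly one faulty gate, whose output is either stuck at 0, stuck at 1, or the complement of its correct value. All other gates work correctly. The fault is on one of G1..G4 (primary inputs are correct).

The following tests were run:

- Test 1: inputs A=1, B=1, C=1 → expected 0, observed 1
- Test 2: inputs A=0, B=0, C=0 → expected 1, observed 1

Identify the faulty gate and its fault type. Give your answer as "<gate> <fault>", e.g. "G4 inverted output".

Fault-free values for test 1 (A=1, B=1, C=1): G1=0, G2=1, G3=1, G4=0, giving Y=0. Observed 1.
Test 1: faults giving observed 1 are {G4 stuck-at-1, G4 inverted output}.
Test 2 (A=0, B=0, C=0): fault-free G1=1, G2=0, G3=1, G4=1 → 1; observed 1. Eliminates G4 inverted output.
Only G4 stuck-at-1 is consistent with every test.

G4 stuck-at-1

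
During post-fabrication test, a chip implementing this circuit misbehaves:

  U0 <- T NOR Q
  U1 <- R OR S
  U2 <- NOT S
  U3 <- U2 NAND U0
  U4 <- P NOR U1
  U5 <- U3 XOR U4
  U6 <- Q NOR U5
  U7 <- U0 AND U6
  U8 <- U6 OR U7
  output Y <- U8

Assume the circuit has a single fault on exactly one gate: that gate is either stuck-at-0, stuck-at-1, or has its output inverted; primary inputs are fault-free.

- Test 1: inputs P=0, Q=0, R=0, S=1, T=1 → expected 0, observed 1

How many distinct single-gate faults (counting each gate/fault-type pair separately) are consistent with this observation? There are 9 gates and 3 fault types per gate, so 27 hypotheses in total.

14

Fault-free: U0=0, U1=1, U2=0, U3=1, U4=0, U5=1, U6=0, U7=0, U8=0 → 0. Observed 1.
  U0: none of the 3 fault types match ✗
  U1: stuck-at-0, inverted output ✓; others ✗
  U2: none of the 3 fault types match ✗
  U3: stuck-at-0, inverted output ✓; others ✗
  U4: stuck-at-1, inverted output ✓; others ✗
  U5: stuck-at-0, inverted output ✓; others ✗
  U6: stuck-at-1, inverted output ✓; others ✗
  U7: stuck-at-1, inverted output ✓; others ✗
  U8: stuck-at-1, inverted output ✓; others ✗
Consistent faults: {U1 stuck-at-0, U1 inverted output, U3 stuck-at-0, U3 inverted output, U4 stuck-at-1, U4 inverted output, U5 stuck-at-0, U5 inverted output, U6 stuck-at-1, U6 inverted output, U7 stuck-at-1, U7 inverted output, U8 stuck-at-1, U8 inverted output} — 14 in all.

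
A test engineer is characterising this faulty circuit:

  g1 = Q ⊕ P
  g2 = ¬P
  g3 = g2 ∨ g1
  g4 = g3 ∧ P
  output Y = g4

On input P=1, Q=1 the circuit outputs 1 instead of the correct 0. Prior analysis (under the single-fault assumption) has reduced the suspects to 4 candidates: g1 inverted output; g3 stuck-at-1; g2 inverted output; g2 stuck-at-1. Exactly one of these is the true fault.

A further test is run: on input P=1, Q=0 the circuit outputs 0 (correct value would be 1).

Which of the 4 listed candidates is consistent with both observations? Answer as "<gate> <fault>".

Evaluate each candidate on input P=1, Q=0:
  g1 inverted output: g1=0 [inverted output], g2=0, g3=0, g4=0 → 0 — matches
  g3 stuck-at-1: g1=1, g2=0, g3=1 [stuck-at-1], g4=1 → 1 — eliminated
  g2 inverted output: g1=1, g2=1 [inverted output], g3=1, g4=1 → 1 — eliminated
  g2 stuck-at-1: g1=1, g2=1 [stuck-at-1], g3=1, g4=1 → 1 — eliminated
Only g1 inverted output reproduces the observed 0.

g1 inverted output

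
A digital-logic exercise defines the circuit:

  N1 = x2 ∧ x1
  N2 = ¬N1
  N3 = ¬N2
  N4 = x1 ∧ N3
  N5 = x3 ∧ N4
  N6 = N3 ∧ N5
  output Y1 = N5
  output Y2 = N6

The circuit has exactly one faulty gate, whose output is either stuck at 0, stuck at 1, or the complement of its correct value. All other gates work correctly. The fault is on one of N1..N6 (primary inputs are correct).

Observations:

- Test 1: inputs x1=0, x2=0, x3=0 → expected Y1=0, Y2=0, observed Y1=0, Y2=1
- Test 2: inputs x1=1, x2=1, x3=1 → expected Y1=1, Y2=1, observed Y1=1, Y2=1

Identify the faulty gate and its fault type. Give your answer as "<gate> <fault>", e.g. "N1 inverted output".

Fault-free values for test 1 (x1=0, x2=0, x3=0): N1=0, N2=1, N3=0, N4=0, N5=0, N6=0, giving Y1=0, Y2=0. Observed Y1=0, Y2=1.
Test 1: faults giving observed Y1=0, Y2=1 are {N6 stuck-at-1, N6 inverted output}.
Test 2 (x1=1, x2=1, x3=1): fault-free N1=1, N2=0, N3=1, N4=1, N5=1, N6=1 → Y1=1, Y2=1; observed Y1=1, Y2=1. Eliminates N6 inverted output.
Only N6 stuck-at-1 is consistent with every test.

N6 stuck-at-1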